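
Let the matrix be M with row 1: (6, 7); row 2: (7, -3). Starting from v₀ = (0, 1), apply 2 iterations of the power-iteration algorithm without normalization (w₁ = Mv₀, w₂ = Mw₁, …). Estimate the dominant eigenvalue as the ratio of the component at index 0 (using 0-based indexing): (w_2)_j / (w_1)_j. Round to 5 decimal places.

w1 = Mv₀ = (7, -3)
w2 = Mw1 = (21, 58)
Ratio at component: 21 / 7 = 3.00000

λ ≈ 3.00000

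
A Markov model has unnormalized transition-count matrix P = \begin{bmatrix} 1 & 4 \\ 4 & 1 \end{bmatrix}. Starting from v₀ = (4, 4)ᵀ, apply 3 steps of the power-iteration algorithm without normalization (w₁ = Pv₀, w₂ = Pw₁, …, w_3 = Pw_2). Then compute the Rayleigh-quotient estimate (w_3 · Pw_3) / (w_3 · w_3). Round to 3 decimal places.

5.000

w1 = Pv₀ = (1·4 + 4·4; 4·4 + 1·4) = (20, 20)
w2 = Pw1 = (1·20 + 4·20; 4·20 + 1·20) = (100, 100)
w3 = Pw2 = (500, 500)
Pw3 = (2500, 2500)
w3·Pw3 = 500·2500 + 500·2500 = 2500000; w3·w3 = 500·500 + 500·500 = 500000
λ ≈ 2500000/500000 = 5.000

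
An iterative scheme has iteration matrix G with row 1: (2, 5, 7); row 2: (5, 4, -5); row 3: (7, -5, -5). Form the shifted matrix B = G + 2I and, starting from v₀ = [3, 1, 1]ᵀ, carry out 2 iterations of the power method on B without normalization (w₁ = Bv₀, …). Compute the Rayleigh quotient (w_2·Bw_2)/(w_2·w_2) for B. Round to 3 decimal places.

B = G + 2I has rows (4, 5, 7); (5, 6, -5); (7, -5, -3)
w1 = Bv₀ = (4·3 + 5·1 + 7·1; 5·3 + 6·1 + (-5)·1; 7·3 + (-5)·1 + (-3)·1) = (24, 16, 13)
w2 = Bw1 = (4·24 + 5·16 + 7·13; 5·24 + 6·16 + (-5)·13; 7·24 + (-5)·16 + (-3)·13) = (267, 151, 49)
Bw2 = (2166, 1996, 967)
w2·Bw2 = 927101; w2·w2 = 96491; μ ≈ 927101/96491 = 9.608

μ ≈ 9.608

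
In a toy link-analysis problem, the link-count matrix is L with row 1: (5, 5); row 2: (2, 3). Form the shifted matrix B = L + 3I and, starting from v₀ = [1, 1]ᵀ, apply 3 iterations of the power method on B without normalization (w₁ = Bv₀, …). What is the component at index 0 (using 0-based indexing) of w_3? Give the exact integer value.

B = L + 3I has rows (8, 5); (2, 6)
w1 = Bv₀ = (13, 8)
w2 = Bw1 = (144, 74)
w3 = Bw2 = (1522, 732)
Requested component of w3: 1522

1522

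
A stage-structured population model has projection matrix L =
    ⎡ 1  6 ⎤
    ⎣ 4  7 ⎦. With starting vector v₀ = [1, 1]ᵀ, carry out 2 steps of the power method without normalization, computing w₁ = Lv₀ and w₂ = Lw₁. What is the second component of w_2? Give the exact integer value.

105

w1 = Lv₀ = (1·1 + 6·1; 4·1 + 7·1) = (7, 11)
w2 = Lw1 = (1·7 + 6·11; 4·7 + 7·11) = (73, 105)
The requested component of w2 is 105.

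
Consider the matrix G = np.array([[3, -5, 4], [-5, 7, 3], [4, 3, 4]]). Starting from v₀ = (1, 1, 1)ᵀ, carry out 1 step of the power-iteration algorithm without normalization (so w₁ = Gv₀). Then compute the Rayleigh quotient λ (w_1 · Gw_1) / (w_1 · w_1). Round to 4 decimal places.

λ ≈ 7.1800

w1 = Gv₀ = (2, 5, 11)
Gw1 = (25, 58, 67)
w1·Gw1 = 2·25 + 5·58 + 11·67 = 1077; w1·w1 = 2·2 + 5·5 + 11·11 = 150
λ ≈ 1077/150 = 7.1800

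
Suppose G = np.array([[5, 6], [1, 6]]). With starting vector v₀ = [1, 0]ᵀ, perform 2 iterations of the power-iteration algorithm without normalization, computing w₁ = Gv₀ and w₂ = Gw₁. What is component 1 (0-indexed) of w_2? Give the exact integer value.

11

w1 = Gv₀ = (5·1 + 6·0; 1·1 + 6·0) = (5, 1)
w2 = Gw1 = (5·5 + 6·1; 1·5 + 6·1) = (31, 11)
The requested component of w2 is 11.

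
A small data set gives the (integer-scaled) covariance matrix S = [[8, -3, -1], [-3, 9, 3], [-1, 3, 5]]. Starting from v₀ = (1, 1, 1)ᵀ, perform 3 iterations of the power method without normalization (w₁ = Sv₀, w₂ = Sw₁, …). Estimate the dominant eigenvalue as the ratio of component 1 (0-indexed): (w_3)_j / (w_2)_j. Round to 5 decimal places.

w1 = Sv₀ = (8·1 + (-3)·1 + (-1)·1; (-3)·1 + 9·1 + 3·1; (-1)·1 + 3·1 + 5·1) = (4, 9, 7)
w2 = Sw1 = (8·4 + (-3)·9 + (-1)·7; (-3)·4 + 9·9 + 3·7; (-1)·4 + 3·9 + 5·7) = (-2, 90, 58)
w3 = Sw2 = (-344, 990, 562)
Ratio at component: 990 / 90 = 11.00000

λ ≈ 11.00000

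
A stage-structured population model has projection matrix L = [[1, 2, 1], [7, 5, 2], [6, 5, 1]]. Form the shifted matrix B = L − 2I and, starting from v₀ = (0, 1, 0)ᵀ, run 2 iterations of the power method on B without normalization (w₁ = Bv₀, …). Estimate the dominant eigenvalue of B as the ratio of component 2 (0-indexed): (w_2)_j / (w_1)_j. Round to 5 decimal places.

B = L − 2I has rows (-1, 2, 1); (7, 3, 2); (6, 5, -1)
w1 = Bv₀ = ((-1)·0 + 2·1 + 1·0; 7·0 + 3·1 + 2·0; 6·0 + 5·1 + (-1)·0) = (2, 3, 5)
w2 = Bw1 = ((-1)·2 + 2·3 + 1·5; 7·2 + 3·3 + 2·5; 6·2 + 5·3 + (-1)·5) = (9, 33, 22)
Ratio: 22/5 = 4.40000

μ ≈ 4.40000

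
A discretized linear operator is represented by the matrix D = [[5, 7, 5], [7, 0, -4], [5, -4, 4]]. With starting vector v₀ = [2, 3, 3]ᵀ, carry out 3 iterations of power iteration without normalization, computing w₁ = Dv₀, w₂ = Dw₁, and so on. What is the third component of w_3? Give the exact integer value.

w1 = Dv₀ = (5·2 + 7·3 + 5·3; 7·2 + 0·3 + (-4)·3; 5·2 + (-4)·3 + 4·3) = (46, 2, 10)
w2 = Dw1 = (5·46 + 7·2 + 5·10; 7·46 + 0·2 + (-4)·10; 5·46 + (-4)·2 + 4·10) = (294, 282, 262)
w3 = Dw2 = (4754, 1010, 1390)
The requested component of w3 is 1390.

1390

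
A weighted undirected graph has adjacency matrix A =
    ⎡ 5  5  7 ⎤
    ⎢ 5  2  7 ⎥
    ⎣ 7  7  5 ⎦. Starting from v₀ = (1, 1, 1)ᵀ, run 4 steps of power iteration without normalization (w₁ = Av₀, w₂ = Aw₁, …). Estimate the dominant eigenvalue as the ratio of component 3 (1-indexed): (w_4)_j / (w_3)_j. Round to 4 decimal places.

λ ≈ 16.8516

w1 = Av₀ = (5·1 + 5·1 + 7·1; 5·1 + 2·1 + 7·1; 7·1 + 7·1 + 5·1) = (17, 14, 19)
w2 = Aw1 = (5·17 + 5·14 + 7·19; 5·17 + 2·14 + 7·19; 7·17 + 7·14 + 5·19) = (288, 246, 312)
w3 = Aw2 = (4854, 4116, 5298)
w4 = Aw3 = (81936, 69588, 89280)
Ratio at component: 89280 / 5298 = 16.8516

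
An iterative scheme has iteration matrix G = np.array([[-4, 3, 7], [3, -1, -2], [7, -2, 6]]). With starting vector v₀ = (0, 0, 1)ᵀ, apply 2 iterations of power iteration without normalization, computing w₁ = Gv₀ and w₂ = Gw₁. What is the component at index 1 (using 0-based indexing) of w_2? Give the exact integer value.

w1 = Gv₀ = (7, -2, 6)
w2 = Gw1 = (8, 11, 89)
The requested component of w2 is 11.

11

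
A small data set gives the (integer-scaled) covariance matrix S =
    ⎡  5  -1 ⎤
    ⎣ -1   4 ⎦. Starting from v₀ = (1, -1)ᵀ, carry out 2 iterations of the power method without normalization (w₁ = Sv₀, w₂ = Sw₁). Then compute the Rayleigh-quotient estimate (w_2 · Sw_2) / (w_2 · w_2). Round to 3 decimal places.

5.602

w1 = Sv₀ = (5·1 + (-1)·(-1); (-1)·1 + 4·(-1)) = (6, -5)
w2 = Sw1 = (5·6 + (-1)·(-5); (-1)·6 + 4·(-5)) = (35, -26)
Sw2 = (201, -139)
w2·Sw2 = 35·201 + (-26)·(-139) = 10649; w2·w2 = 35·35 + (-26)·(-26) = 1901
λ ≈ 10649/1901 = 5.602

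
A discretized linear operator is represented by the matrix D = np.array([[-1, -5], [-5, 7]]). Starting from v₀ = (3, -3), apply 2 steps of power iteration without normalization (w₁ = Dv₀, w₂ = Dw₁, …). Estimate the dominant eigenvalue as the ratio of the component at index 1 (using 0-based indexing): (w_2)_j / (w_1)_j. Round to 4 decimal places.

w1 = Dv₀ = (12, -36)
w2 = Dw1 = (168, -312)
Ratio at component: -312 / -36 = 8.6667

8.6667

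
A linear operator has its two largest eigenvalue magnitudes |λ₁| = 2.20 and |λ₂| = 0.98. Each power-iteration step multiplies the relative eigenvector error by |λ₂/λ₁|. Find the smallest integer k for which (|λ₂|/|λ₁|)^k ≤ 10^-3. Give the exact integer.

9

|λ₂/λ₁| = 0.98/2.20 = 0.44545
Need k ≥ ln(10^-3) / ln(0.44545) = -6.9078 / -0.8087 ≈ 8.542
Smallest integer k satisfying the bound: 9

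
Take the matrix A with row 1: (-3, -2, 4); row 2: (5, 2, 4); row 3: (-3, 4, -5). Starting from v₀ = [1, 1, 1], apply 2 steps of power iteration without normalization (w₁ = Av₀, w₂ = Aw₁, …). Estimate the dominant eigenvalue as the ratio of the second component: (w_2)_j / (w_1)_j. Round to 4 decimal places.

w1 = Av₀ = ((-3)·1 + (-2)·1 + 4·1; 5·1 + 2·1 + 4·1; (-3)·1 + 4·1 + (-5)·1) = (-1, 11, -4)
w2 = Aw1 = ((-3)·(-1) + (-2)·11 + 4·(-4); 5·(-1) + 2·11 + 4·(-4); (-3)·(-1) + 4·11 + (-5)·(-4)) = (-35, 1, 67)
Ratio at component: 1 / 11 = 0.0909

0.0909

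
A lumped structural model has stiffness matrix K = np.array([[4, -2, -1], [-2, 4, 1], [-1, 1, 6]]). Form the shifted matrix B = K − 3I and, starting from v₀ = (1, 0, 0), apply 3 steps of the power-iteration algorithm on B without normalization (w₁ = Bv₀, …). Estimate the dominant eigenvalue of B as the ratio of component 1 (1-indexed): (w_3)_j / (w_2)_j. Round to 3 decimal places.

3.667

B = K − 3I has rows (1, -2, -1); (-2, 1, 1); (-1, 1, 3)
w1 = Bv₀ = (1·1 + (-2)·0 + (-1)·0; (-2)·1 + 1·0 + 1·0; (-1)·1 + 1·0 + 3·0) = (1, -2, -1)
w2 = Bw1 = (1·1 + (-2)·(-2) + (-1)·(-1); (-2)·1 + 1·(-2) + 1·(-1); (-1)·1 + 1·(-2) + 3·(-1)) = (6, -5, -6)
w3 = Bw2 = (22, -23, -29)
Ratio: 22/6 = 3.667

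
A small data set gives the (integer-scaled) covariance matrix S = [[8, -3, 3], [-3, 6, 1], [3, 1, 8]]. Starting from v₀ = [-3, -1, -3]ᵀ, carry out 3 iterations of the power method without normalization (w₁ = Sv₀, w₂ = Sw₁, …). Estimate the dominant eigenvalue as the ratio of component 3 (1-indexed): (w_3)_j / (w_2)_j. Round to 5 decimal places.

10.67956

w1 = Sv₀ = (8·(-3) + (-3)·(-1) + 3·(-3); (-3)·(-3) + 6·(-1) + 1·(-3); 3·(-3) + 1·(-1) + 8·(-3)) = (-30, 0, -34)
w2 = Sw1 = (8·(-30) + (-3)·0 + 3·(-34); (-3)·(-30) + 6·0 + 1·(-34); 3·(-30) + 1·0 + 8·(-34)) = (-342, 56, -362)
w3 = Sw2 = (-3990, 1000, -3866)
Ratio at component: -3866 / -362 = 10.67956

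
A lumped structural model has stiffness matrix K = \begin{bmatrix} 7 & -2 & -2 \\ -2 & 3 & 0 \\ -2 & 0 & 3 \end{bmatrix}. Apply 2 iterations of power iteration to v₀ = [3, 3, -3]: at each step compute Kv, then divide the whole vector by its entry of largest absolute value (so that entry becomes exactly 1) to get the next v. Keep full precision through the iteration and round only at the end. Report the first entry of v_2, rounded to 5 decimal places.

Kv0 = (21.000000, 3.000000, -15.000000); divide by 21.000000 → v1 = (1.000000, 0.142857, -0.714286)
Kv1 = (8.142857, -1.571429, -4.142857); divide by 8.142857 → v2 = (1.000000, -0.192982, -0.508772)
Requested entry of v2: 171/171 = 1.00000

1.00000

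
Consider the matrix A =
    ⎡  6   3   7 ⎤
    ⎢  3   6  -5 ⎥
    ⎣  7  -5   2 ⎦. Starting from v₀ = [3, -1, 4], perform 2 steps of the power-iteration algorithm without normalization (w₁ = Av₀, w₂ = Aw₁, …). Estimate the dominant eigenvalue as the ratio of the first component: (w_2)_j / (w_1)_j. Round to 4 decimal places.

λ ≈ 10.3488

w1 = Av₀ = (6·3 + 3·(-1) + 7·4; 3·3 + 6·(-1) + (-5)·4; 7·3 + (-5)·(-1) + 2·4) = (43, -17, 34)
w2 = Aw1 = (6·43 + 3·(-17) + 7·34; 3·43 + 6·(-17) + (-5)·34; 7·43 + (-5)·(-17) + 2·34) = (445, -143, 454)
Ratio at component: 445 / 43 = 10.3488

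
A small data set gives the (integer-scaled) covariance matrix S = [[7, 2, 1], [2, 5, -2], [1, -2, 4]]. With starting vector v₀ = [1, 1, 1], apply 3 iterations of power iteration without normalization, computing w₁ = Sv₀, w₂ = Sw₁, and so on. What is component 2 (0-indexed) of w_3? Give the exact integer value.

w1 = Sv₀ = (10, 5, 3)
w2 = Sw1 = (83, 39, 12)
w3 = Sw2 = (671, 337, 53)
The requested component of w3 is 53.

53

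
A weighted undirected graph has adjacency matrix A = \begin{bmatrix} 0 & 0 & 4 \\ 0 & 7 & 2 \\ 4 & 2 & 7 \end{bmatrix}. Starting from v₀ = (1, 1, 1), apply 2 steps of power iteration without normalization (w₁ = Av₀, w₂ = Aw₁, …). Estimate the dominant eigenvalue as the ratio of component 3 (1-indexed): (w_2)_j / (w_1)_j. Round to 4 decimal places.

9.6154

w1 = Av₀ = (0·1 + 0·1 + 4·1; 0·1 + 7·1 + 2·1; 4·1 + 2·1 + 7·1) = (4, 9, 13)
w2 = Aw1 = (0·4 + 0·9 + 4·13; 0·4 + 7·9 + 2·13; 4·4 + 2·9 + 7·13) = (52, 89, 125)
Ratio at component: 125 / 13 = 9.6154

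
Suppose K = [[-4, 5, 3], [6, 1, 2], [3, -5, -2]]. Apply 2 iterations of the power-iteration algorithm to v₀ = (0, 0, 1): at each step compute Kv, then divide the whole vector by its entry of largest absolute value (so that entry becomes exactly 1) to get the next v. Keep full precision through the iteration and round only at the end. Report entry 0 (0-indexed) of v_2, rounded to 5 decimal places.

Kv0 = (3.000000, 2.000000, -2.000000); divide by 3.000000 → v1 = (1.000000, 0.666667, -0.666667)
Kv1 = (-2.666667, 5.333333, 1.000000); divide by 5.333333 → v2 = (-0.500000, 1.000000, 0.187500)
Requested entry of v2: -8/16 = -0.50000

-0.50000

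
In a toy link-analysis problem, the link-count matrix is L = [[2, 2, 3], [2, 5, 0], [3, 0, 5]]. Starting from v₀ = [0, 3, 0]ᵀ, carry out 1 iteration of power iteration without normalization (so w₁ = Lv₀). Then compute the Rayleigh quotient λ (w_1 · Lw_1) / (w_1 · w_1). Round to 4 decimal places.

λ ≈ 5.9655

w1 = Lv₀ = (2·0 + 2·3 + 3·0; 2·0 + 5·3 + 0·0; 3·0 + 0·3 + 5·0) = (6, 15, 0)
Lw1 = (42, 87, 18)
w1·Lw1 = 6·42 + 15·87 + 0·18 = 1557; w1·w1 = 6·6 + 15·15 + 0·0 = 261
λ ≈ 1557/261 = 5.9655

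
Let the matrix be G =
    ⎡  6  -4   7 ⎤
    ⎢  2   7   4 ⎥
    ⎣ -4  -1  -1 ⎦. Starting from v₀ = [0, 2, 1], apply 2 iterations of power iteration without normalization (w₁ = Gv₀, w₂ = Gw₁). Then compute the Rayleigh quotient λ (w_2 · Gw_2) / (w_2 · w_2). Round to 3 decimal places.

w1 = Gv₀ = (-1, 18, -3)
w2 = Gw1 = (-99, 112, -11)
Gw2 = (-1119, 542, 295)
w2·Gw2 = (-99)·(-1119) + 112·542 + (-11)·295 = 168240; w2·w2 = (-99)·(-99) + 112·112 + (-11)·(-11) = 22466
λ ≈ 168240/22466 = 7.489

7.489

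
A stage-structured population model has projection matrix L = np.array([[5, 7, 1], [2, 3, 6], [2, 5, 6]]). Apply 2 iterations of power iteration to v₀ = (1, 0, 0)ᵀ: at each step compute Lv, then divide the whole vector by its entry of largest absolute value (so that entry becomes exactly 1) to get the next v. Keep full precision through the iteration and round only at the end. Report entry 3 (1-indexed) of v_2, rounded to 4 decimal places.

0.7805

Lv0 = (5.00000, 2.00000, 2.00000); divide by 5.00000 → v1 = (1.00000, 0.40000, 0.40000)
Lv1 = (8.20000, 5.60000, 6.40000); divide by 8.20000 → v2 = (1.00000, 0.68293, 0.78049)
Requested entry of v2: 32/41 = 0.7805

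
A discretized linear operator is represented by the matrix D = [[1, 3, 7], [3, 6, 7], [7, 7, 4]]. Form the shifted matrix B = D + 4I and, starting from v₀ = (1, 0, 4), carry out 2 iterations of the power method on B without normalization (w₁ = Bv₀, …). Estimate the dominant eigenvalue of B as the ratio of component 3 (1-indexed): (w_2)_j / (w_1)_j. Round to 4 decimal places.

μ ≈ 19.4872

B = D + 4I has rows (5, 3, 7); (3, 10, 7); (7, 7, 8)
w1 = Bv₀ = (5·1 + 3·0 + 7·4; 3·1 + 10·0 + 7·4; 7·1 + 7·0 + 8·4) = (33, 31, 39)
w2 = Bw1 = (5·33 + 3·31 + 7·39; 3·33 + 10·31 + 7·39; 7·33 + 7·31 + 8·39) = (531, 682, 760)
Ratio: 760/39 = 19.4872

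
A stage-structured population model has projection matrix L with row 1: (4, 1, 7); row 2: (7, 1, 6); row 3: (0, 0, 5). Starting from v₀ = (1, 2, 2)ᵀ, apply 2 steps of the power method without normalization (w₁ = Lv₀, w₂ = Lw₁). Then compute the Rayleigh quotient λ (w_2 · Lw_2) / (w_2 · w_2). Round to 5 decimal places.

w1 = Lv₀ = (4·1 + 1·2 + 7·2; 7·1 + 1·2 + 6·2; 0·1 + 0·2 + 5·2) = (20, 21, 10)
w2 = Lw1 = (4·20 + 1·21 + 7·10; 7·20 + 1·21 + 6·10; 0·20 + 0·21 + 5·10) = (171, 221, 50)
Lw2 = (1255, 1718, 250)
w2·Lw2 = 171·1255 + 221·1718 + 50·250 = 606783; w2·w2 = 171·171 + 221·221 + 50·50 = 80582
λ ≈ 606783/80582 = 7.53001

7.53001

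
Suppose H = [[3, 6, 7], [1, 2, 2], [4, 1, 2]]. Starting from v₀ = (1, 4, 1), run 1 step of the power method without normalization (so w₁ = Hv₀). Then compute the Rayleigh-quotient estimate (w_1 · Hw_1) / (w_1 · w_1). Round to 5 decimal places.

w1 = Hv₀ = (3·1 + 6·4 + 7·1; 1·1 + 2·4 + 2·1; 4·1 + 1·4 + 2·1) = (34, 11, 10)
Hw1 = (238, 76, 167)
w1·Hw1 = 34·238 + 11·76 + 10·167 = 10598; w1·w1 = 34·34 + 11·11 + 10·10 = 1377
λ ≈ 10598/1377 = 7.69644

λ ≈ 7.69644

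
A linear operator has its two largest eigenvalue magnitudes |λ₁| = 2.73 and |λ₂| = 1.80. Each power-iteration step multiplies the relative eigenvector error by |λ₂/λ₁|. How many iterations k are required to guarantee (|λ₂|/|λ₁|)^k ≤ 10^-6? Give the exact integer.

|λ₂/λ₁| = 1.80/2.73 = 0.65934
Need k ≥ ln(10^-6) / ln(0.65934) = -13.8155 / -0.4165 ≈ 33.169
Smallest integer k satisfying the bound: 34

34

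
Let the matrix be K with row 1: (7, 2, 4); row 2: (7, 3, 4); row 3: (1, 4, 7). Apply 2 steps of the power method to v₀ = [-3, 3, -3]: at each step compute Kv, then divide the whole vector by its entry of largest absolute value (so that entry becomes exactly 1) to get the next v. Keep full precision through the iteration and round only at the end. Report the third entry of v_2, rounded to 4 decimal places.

Kv0 = (-27.00000, -24.00000, -12.00000); divide by -27.00000 → v1 = (1.00000, 0.88889, 0.44444)
Kv1 = (10.55556, 11.44444, 7.66667); divide by 11.44444 → v2 = (0.92233, 1.00000, 0.66990)
Requested entry of v2: -207/-309 = 0.6699

0.6699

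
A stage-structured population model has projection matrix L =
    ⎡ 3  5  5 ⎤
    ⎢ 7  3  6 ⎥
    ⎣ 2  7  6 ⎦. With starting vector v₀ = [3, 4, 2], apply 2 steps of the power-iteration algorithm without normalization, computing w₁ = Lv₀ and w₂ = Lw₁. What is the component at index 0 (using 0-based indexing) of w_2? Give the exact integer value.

w1 = Lv₀ = (3·3 + 5·4 + 5·2; 7·3 + 3·4 + 6·2; 2·3 + 7·4 + 6·2) = (39, 45, 46)
w2 = Lw1 = (3·39 + 5·45 + 5·46; 7·39 + 3·45 + 6·46; 2·39 + 7·45 + 6·46) = (572, 684, 669)
The requested component of w2 is 572.

572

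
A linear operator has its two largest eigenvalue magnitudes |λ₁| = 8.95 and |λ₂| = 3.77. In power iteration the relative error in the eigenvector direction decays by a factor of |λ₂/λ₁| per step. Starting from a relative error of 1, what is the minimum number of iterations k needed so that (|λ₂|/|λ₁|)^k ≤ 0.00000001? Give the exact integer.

|λ₂/λ₁| = 3.77/8.95 = 0.42123
Need k ≥ ln(0.00000001) / ln(0.42123) = -18.4207 / -0.8646 ≈ 21.306
Smallest integer k satisfying the bound: 22

22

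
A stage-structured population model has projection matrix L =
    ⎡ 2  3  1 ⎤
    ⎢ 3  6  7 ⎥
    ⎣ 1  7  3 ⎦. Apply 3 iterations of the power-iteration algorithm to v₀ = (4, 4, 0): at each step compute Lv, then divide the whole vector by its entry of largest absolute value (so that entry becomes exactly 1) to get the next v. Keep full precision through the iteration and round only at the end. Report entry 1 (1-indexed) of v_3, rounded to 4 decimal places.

Lv0 = (20.00000, 36.00000, 32.00000); divide by 36.00000 → v1 = (0.55556, 1.00000, 0.88889)
Lv1 = (5.00000, 13.88889, 10.22222); divide by 13.88889 → v2 = (0.36000, 1.00000, 0.73600)
Lv2 = (4.45600, 12.23200, 9.56800); divide by 12.23200 → v3 = (0.36429, 1.00000, 0.78221)
Requested entry of v3: 2228/6116 = 0.3643

0.3643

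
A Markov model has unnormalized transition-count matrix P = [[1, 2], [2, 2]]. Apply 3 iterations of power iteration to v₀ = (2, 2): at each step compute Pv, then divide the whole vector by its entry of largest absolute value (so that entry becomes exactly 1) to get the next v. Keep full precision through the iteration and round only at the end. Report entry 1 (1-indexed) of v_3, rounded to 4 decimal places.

0.7800

Pv0 = (6.00000, 8.00000); divide by 8.00000 → v1 = (0.75000, 1.00000)
Pv1 = (2.75000, 3.50000); divide by 3.50000 → v2 = (0.78571, 1.00000)
Pv2 = (2.78571, 3.57143); divide by 3.57143 → v3 = (0.78000, 1.00000)
Requested entry of v3: 78/100 = 0.7800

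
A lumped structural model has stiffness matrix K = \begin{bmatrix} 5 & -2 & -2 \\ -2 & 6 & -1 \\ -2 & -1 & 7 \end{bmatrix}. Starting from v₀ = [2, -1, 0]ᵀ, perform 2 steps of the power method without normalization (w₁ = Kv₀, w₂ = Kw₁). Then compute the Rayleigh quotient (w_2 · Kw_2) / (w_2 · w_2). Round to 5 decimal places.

w1 = Kv₀ = (5·2 + (-2)·(-1) + (-2)·0; (-2)·2 + 6·(-1) + (-1)·0; (-2)·2 + (-1)·(-1) + 7·0) = (12, -10, -3)
w2 = Kw1 = (5·12 + (-2)·(-10) + (-2)·(-3); (-2)·12 + 6·(-10) + (-1)·(-3); (-2)·12 + (-1)·(-10) + 7·(-3)) = (86, -81, -35)
Kw2 = (662, -623, -336)
w2·Kw2 = 86·662 + (-81)·(-623) + (-35)·(-336) = 119155; w2·w2 = 86·86 + (-81)·(-81) + (-35)·(-35) = 15182
λ ≈ 119155/15182 = 7.84844

λ ≈ 7.84844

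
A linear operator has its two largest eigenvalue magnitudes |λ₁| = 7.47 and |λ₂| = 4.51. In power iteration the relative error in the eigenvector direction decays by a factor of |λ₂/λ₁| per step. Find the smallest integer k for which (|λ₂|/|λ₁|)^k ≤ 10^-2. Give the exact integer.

|λ₂/λ₁| = 4.51/7.47 = 0.60375
Need k ≥ ln(10^-2) / ln(0.60375) = -4.6052 / -0.5046 ≈ 9.126
Smallest integer k satisfying the bound: 10

10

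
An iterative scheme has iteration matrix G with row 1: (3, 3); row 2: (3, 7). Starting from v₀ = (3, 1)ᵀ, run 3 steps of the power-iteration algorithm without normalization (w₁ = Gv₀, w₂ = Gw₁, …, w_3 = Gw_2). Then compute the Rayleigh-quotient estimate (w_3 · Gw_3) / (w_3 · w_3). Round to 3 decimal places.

8.605

w1 = Gv₀ = (12, 16)
w2 = Gw1 = (84, 148)
w3 = Gw2 = (696, 1288)
Gw3 = (5952, 11104)
w3·Gw3 = 696·5952 + 1288·11104 = 18444544; w3·w3 = 696·696 + 1288·1288 = 2143360
λ ≈ 18444544/2143360 = 8.605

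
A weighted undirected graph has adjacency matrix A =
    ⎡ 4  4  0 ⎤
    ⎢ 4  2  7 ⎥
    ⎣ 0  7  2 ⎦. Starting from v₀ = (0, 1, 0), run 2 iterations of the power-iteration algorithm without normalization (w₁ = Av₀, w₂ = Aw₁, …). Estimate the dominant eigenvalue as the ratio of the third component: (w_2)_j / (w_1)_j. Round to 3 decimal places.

4.000

w1 = Av₀ = (4·0 + 4·1 + 0·0; 4·0 + 2·1 + 7·0; 0·0 + 7·1 + 2·0) = (4, 2, 7)
w2 = Aw1 = (4·4 + 4·2 + 0·7; 4·4 + 2·2 + 7·7; 0·4 + 7·2 + 2·7) = (24, 69, 28)
Ratio at component: 28 / 7 = 4.000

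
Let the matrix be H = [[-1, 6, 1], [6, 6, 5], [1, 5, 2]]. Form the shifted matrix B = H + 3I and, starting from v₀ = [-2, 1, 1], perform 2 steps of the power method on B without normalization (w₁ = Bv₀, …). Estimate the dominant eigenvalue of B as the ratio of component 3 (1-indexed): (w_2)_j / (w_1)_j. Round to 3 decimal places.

B = H + 3I has rows (2, 6, 1); (6, 9, 5); (1, 5, 5)
w1 = Bv₀ = (2·(-2) + 6·1 + 1·1; 6·(-2) + 9·1 + 5·1; 1·(-2) + 5·1 + 5·1) = (3, 2, 8)
w2 = Bw1 = (2·3 + 6·2 + 1·8; 6·3 + 9·2 + 5·8; 1·3 + 5·2 + 5·8) = (26, 76, 53)
Ratio: 53/8 = 6.625

μ ≈ 6.625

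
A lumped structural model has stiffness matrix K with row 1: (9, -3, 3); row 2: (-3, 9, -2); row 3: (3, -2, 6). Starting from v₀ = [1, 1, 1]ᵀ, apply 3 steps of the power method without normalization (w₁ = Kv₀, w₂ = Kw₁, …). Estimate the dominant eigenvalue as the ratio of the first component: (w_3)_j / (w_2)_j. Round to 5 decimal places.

11.20000

w1 = Kv₀ = (9·1 + (-3)·1 + 3·1; (-3)·1 + 9·1 + (-2)·1; 3·1 + (-2)·1 + 6·1) = (9, 4, 7)
w2 = Kw1 = (9·9 + (-3)·4 + 3·7; (-3)·9 + 9·4 + (-2)·7; 3·9 + (-2)·4 + 6·7) = (90, -5, 61)
w3 = Kw2 = (1008, -437, 646)
Ratio at component: 1008 / 90 = 11.20000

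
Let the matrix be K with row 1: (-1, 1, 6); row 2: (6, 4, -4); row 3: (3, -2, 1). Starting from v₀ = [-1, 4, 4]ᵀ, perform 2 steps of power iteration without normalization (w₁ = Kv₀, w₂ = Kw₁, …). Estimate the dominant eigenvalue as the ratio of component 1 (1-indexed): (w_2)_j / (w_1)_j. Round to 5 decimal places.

w1 = Kv₀ = ((-1)·(-1) + 1·4 + 6·4; 6·(-1) + 4·4 + (-4)·4; 3·(-1) + (-2)·4 + 1·4) = (29, -6, -7)
w2 = Kw1 = ((-1)·29 + 1·(-6) + 6·(-7); 6·29 + 4·(-6) + (-4)·(-7); 3·29 + (-2)·(-6) + 1·(-7)) = (-77, 178, 92)
Ratio at component: -77 / 29 = -2.65517

-2.65517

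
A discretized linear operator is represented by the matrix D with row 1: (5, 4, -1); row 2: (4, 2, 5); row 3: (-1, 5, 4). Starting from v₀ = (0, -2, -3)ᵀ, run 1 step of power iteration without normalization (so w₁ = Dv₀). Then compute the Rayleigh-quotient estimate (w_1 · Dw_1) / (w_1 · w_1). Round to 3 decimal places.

8.624

w1 = Dv₀ = (-5, -19, -22)
Dw1 = (-79, -168, -178)
w1·Dw1 = (-5)·(-79) + (-19)·(-168) + (-22)·(-178) = 7503; w1·w1 = (-5)·(-5) + (-19)·(-19) + (-22)·(-22) = 870
λ ≈ 7503/870 = 8.624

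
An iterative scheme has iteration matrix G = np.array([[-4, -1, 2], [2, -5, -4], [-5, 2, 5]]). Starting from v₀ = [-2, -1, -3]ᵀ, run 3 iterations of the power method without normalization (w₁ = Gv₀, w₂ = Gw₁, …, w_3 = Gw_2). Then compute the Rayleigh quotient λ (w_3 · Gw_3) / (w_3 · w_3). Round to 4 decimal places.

w1 = Gv₀ = (3, 13, -7)
w2 = Gw1 = (-39, -31, -24)
w3 = Gw2 = (139, 173, 13)
Gw3 = (-703, -639, -284)
w3·Gw3 = 139·(-703) + 173·(-639) + 13·(-284) = -211956; w3·w3 = 139·139 + 173·173 + 13·13 = 49419
λ ≈ -211956/49419 = -4.2890

λ ≈ -4.2890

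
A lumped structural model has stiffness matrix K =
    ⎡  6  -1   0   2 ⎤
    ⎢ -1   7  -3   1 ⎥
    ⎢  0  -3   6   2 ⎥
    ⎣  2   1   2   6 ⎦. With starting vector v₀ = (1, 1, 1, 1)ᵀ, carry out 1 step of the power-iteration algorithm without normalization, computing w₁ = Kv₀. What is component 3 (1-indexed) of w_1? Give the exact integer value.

5

w1 = Kv₀ = (7, 4, 5, 11)
The requested component of w1 is 5.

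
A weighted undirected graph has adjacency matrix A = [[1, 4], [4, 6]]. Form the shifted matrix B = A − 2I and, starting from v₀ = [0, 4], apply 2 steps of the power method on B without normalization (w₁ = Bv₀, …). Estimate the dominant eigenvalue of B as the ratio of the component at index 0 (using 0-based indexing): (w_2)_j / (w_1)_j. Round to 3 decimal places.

B = A − 2I has rows (-1, 4); (4, 4)
w1 = Bv₀ = (16, 16)
w2 = Bw1 = (48, 128)
Ratio: 48/16 = 3.000

3.000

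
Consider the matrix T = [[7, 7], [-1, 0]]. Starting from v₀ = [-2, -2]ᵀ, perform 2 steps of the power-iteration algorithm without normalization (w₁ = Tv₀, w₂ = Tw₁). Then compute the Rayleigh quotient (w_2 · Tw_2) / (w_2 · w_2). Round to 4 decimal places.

λ ≈ 5.9364

w1 = Tv₀ = (7·(-2) + 7·(-2); (-1)·(-2) + 0·(-2)) = (-28, 2)
w2 = Tw1 = (7·(-28) + 7·2; (-1)·(-28) + 0·2) = (-182, 28)
Tw2 = (-1078, 182)
w2·Tw2 = (-182)·(-1078) + 28·182 = 201292; w2·w2 = (-182)·(-182) + 28·28 = 33908
λ ≈ 201292/33908 = 5.9364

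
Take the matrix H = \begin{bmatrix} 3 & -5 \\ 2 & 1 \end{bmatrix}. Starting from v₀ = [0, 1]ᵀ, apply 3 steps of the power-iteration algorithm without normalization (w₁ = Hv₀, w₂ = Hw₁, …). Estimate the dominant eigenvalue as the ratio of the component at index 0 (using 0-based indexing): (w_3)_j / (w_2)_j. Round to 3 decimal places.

w1 = Hv₀ = (3·0 + (-5)·1; 2·0 + 1·1) = (-5, 1)
w2 = Hw1 = (3·(-5) + (-5)·1; 2·(-5) + 1·1) = (-20, -9)
w3 = Hw2 = (-15, -49)
Ratio at component: -15 / -20 = 0.750

0.750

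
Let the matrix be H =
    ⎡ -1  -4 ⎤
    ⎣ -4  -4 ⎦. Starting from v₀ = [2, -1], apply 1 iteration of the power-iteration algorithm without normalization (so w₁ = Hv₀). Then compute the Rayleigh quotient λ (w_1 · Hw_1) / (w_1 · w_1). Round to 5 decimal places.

λ ≈ -0.20000

w1 = Hv₀ = (2, -4)
Hw1 = (14, 8)
w1·Hw1 = 2·14 + (-4)·8 = -4; w1·w1 = 2·2 + (-4)·(-4) = 20
λ ≈ -4/20 = -0.20000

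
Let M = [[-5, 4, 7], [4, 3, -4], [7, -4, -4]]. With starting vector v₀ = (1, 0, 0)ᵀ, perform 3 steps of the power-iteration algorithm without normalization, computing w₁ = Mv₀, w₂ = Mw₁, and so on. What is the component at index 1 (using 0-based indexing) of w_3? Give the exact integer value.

w1 = Mv₀ = ((-5)·1 + 4·0 + 7·0; 4·1 + 3·0 + (-4)·0; 7·1 + (-4)·0 + (-4)·0) = (-5, 4, 7)
w2 = Mw1 = ((-5)·(-5) + 4·4 + 7·7; 4·(-5) + 3·4 + (-4)·7; 7·(-5) + (-4)·4 + (-4)·7) = (90, -36, -79)
w3 = Mw2 = (-1147, 568, 1090)
The requested component of w3 is 568.

568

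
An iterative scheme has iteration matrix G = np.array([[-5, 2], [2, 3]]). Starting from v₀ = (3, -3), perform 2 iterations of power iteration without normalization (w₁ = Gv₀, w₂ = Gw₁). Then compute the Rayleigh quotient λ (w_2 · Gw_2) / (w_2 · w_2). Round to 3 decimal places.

w1 = Gv₀ = ((-5)·3 + 2·(-3); 2·3 + 3·(-3)) = (-21, -3)
w2 = Gw1 = ((-5)·(-21) + 2·(-3); 2·(-21) + 3·(-3)) = (99, -51)
Gw2 = (-597, 45)
w2·Gw2 = 99·(-597) + (-51)·45 = -61398; w2·w2 = 99·99 + (-51)·(-51) = 12402
λ ≈ -61398/12402 = -4.951

λ ≈ -4.951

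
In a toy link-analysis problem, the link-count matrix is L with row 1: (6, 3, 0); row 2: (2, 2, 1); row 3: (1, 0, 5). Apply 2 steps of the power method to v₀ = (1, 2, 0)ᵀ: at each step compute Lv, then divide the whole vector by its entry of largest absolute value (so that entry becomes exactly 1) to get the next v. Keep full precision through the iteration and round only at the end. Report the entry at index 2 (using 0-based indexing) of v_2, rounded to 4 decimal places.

0.1889

Lv0 = (12.00000, 6.00000, 1.00000); divide by 12.00000 → v1 = (1.00000, 0.50000, 0.08333)
Lv1 = (7.50000, 3.08333, 1.41667); divide by 7.50000 → v2 = (1.00000, 0.41111, 0.18889)
Requested entry of v2: 17/90 = 0.1889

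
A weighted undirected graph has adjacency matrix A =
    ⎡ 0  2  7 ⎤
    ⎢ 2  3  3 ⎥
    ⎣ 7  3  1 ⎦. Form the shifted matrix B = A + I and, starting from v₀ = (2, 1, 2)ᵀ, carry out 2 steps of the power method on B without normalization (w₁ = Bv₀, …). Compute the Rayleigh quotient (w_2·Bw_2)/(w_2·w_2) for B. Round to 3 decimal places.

B = A + I has rows (1, 2, 7); (2, 4, 3); (7, 3, 2)
w1 = Bv₀ = (18, 14, 21)
w2 = Bw1 = (193, 155, 210)
Bw2 = (1973, 1636, 2236)
w2·Bw2 = 1103929; w2·w2 = 105374; μ ≈ 1103929/105374 = 10.476

10.476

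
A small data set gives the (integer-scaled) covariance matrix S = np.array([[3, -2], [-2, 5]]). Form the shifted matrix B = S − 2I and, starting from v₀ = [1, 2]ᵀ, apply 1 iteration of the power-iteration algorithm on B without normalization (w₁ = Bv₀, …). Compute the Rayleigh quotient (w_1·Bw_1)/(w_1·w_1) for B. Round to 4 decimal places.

4.2000

B = S − 2I has rows (1, -2); (-2, 3)
w1 = Bv₀ = (1·1 + (-2)·2; (-2)·1 + 3·2) = (-3, 4)
Bw1 = (-11, 18)
w1·Bw1 = 105; w1·w1 = 25; μ ≈ 105/25 = 4.2000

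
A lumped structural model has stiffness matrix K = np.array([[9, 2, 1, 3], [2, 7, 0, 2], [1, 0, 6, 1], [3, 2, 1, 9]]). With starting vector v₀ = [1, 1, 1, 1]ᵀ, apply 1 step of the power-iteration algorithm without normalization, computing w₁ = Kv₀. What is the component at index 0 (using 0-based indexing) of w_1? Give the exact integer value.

w1 = Kv₀ = (15, 11, 8, 15)
The requested component of w1 is 15.

15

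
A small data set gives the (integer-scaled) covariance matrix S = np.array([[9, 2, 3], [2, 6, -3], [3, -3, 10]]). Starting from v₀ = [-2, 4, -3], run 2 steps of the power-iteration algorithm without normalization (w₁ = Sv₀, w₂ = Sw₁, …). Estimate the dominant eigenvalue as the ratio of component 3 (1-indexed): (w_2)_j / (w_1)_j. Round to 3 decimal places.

λ ≈ 13.000

w1 = Sv₀ = (-19, 29, -48)
w2 = Sw1 = (-257, 280, -624)
Ratio at component: -624 / -48 = 13.000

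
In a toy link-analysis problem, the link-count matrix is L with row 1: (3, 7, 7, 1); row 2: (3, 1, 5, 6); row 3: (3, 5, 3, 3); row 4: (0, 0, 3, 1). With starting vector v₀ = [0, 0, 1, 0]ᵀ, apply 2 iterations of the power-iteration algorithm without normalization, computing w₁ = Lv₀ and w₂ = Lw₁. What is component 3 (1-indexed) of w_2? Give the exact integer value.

w1 = Lv₀ = (3·0 + 7·0 + 7·1 + 1·0; 3·0 + 1·0 + 5·1 + 6·0; 3·0 + 5·0 + 3·1 + 3·0; 0·0 + 0·0 + 3·1 + 1·0) = (7, 5, 3, 3)
w2 = Lw1 = (3·7 + 7·5 + 7·3 + 1·3; 3·7 + 1·5 + 5·3 + 6·3; 3·7 + 5·5 + 3·3 + 3·3; 0·7 + 0·5 + 3·3 + 1·3) = (80, 59, 64, 12)
The requested component of w2 is 64.

64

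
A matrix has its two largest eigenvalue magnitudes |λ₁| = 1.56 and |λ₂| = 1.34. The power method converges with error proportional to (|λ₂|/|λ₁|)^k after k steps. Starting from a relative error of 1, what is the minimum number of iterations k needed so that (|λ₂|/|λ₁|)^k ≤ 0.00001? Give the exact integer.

76

|λ₂/λ₁| = 1.34/1.56 = 0.85897
Need k ≥ ln(0.00001) / ln(0.85897) = -11.5129 / -0.1520 ≈ 75.735
Smallest integer k satisfying the bound: 76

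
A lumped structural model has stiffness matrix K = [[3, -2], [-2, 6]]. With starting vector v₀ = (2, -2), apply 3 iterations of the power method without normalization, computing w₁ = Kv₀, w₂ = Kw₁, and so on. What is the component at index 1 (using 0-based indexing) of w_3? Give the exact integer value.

-820

w1 = Kv₀ = (3·2 + (-2)·(-2); (-2)·2 + 6·(-2)) = (10, -16)
w2 = Kw1 = (3·10 + (-2)·(-16); (-2)·10 + 6·(-16)) = (62, -116)
w3 = Kw2 = (418, -820)
The requested component of w3 is -820.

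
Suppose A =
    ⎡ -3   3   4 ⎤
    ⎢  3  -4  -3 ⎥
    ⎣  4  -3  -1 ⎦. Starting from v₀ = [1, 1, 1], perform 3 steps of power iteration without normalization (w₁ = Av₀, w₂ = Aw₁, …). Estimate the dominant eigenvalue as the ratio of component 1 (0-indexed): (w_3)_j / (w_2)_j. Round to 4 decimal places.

w1 = Av₀ = ((-3)·1 + 3·1 + 4·1; 3·1 + (-4)·1 + (-3)·1; 4·1 + (-3)·1 + (-1)·1) = (4, -4, 0)
w2 = Aw1 = ((-3)·4 + 3·(-4) + 4·0; 3·4 + (-4)·(-4) + (-3)·0; 4·4 + (-3)·(-4) + (-1)·0) = (-24, 28, 28)
w3 = Aw2 = (268, -268, -208)
Ratio at component: -268 / 28 = -9.5714

-9.5714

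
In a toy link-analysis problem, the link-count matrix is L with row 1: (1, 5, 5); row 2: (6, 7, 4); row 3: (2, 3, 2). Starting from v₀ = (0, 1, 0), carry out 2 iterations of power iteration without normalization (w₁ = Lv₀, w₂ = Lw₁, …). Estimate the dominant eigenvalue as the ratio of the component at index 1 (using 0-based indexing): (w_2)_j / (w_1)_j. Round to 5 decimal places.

λ ≈ 13.00000

w1 = Lv₀ = (1·0 + 5·1 + 5·0; 6·0 + 7·1 + 4·0; 2·0 + 3·1 + 2·0) = (5, 7, 3)
w2 = Lw1 = (1·5 + 5·7 + 5·3; 6·5 + 7·7 + 4·3; 2·5 + 3·7 + 2·3) = (55, 91, 37)
Ratio at component: 91 / 7 = 13.00000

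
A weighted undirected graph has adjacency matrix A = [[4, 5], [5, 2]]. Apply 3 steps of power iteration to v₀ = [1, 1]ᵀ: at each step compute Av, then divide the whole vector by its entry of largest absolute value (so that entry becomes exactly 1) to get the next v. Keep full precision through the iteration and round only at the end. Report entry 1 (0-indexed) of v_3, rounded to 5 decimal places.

0.81693

Av0 = (9.000000, 7.000000); divide by 9.000000 → v1 = (1.000000, 0.777778)
Av1 = (7.888889, 6.555556); divide by 7.888889 → v2 = (1.000000, 0.830986)
Av2 = (8.154930, 6.661972); divide by 8.154930 → v3 = (1.000000, 0.816926)
Requested entry of v3: 473/579 = 0.81693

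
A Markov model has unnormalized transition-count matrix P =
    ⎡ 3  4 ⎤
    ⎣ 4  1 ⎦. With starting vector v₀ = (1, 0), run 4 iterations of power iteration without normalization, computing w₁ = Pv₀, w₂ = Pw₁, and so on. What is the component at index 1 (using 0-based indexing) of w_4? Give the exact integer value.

672

w1 = Pv₀ = (3·1 + 4·0; 4·1 + 1·0) = (3, 4)
w2 = Pw1 = (3·3 + 4·4; 4·3 + 1·4) = (25, 16)
w3 = Pw2 = (139, 116)
w4 = Pw3 = (881, 672)
The requested component of w4 is 672.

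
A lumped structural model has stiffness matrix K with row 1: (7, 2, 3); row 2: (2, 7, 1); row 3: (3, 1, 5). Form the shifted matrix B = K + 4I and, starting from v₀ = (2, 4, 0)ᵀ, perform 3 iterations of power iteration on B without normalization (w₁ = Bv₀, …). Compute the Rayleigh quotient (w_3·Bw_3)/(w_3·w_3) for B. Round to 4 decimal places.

B = K + 4I has rows (11, 2, 3); (2, 11, 1); (3, 1, 9)
w1 = Bv₀ = (30, 48, 10)
w2 = Bw1 = (456, 598, 228)
w3 = Bw2 = (6896, 7718, 4018)
Bw3 = (103346, 102708, 64568)
w3·Bw3 = 1764808584; w3·w3 = 123266664; μ ≈ 1764808584/123266664 = 14.3170

μ ≈ 14.3170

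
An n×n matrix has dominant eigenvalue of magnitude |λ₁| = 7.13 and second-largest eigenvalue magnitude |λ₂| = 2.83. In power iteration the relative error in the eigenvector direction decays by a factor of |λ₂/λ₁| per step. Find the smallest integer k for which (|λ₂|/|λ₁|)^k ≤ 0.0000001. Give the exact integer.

18

|λ₂/λ₁| = 2.83/7.13 = 0.39691
Need k ≥ ln(0.0000001) / ln(0.39691) = -16.1181 / -0.9240 ≈ 17.443
Smallest integer k satisfying the bound: 18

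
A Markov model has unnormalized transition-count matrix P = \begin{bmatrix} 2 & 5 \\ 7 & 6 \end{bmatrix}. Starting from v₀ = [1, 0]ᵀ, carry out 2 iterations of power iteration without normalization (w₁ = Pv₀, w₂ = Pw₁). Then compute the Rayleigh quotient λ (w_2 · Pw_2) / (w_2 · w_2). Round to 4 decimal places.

w1 = Pv₀ = (2, 7)
w2 = Pw1 = (39, 56)
Pw2 = (358, 609)
w2·Pw2 = 39·358 + 56·609 = 48066; w2·w2 = 39·39 + 56·56 = 4657
λ ≈ 48066/4657 = 10.3212

10.3212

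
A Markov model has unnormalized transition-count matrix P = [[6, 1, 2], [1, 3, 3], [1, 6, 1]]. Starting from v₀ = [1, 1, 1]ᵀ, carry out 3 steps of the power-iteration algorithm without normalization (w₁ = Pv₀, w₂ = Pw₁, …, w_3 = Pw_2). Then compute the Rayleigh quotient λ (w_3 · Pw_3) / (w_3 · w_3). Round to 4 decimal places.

w1 = Pv₀ = (6·1 + 1·1 + 2·1; 1·1 + 3·1 + 3·1; 1·1 + 6·1 + 1·1) = (9, 7, 8)
w2 = Pw1 = (6·9 + 1·7 + 2·8; 1·9 + 3·7 + 3·8; 1·9 + 6·7 + 1·8) = (77, 54, 59)
w3 = Pw2 = (634, 416, 460)
Pw3 = (5140, 3262, 3590)
w3·Pw3 = 634·5140 + 416·3262 + 460·3590 = 6267152; w3·w3 = 634·634 + 416·416 + 460·460 = 786612
λ ≈ 6267152/786612 = 7.9673

λ ≈ 7.9673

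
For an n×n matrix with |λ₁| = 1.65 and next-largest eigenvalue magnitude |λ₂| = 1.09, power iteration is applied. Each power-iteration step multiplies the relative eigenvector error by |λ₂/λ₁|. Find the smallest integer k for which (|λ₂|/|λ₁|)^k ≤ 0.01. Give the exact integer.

12

|λ₂/λ₁| = 1.09/1.65 = 0.66061
Need k ≥ ln(0.01) / ln(0.66061) = -4.6052 / -0.4146 ≈ 11.108
Smallest integer k satisfying the bound: 12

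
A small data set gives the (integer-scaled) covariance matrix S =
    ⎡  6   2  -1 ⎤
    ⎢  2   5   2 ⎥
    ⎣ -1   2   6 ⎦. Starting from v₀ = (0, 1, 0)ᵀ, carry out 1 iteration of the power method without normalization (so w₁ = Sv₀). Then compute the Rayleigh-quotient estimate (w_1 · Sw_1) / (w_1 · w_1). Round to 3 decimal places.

7.424

w1 = Sv₀ = (6·0 + 2·1 + (-1)·0; 2·0 + 5·1 + 2·0; (-1)·0 + 2·1 + 6·0) = (2, 5, 2)
Sw1 = (20, 33, 20)
w1·Sw1 = 2·20 + 5·33 + 2·20 = 245; w1·w1 = 2·2 + 5·5 + 2·2 = 33
λ ≈ 245/33 = 7.424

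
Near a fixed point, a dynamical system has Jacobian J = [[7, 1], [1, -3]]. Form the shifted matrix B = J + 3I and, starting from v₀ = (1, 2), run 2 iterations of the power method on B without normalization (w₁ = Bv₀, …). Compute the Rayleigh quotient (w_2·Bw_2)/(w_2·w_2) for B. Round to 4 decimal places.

μ ≈ 10.0990

B = J + 3I has rows (10, 1); (1, 0)
w1 = Bv₀ = (12, 1)
w2 = Bw1 = (121, 12)
Bw2 = (1222, 121)
w2·Bw2 = 149314; w2·w2 = 14785; μ ≈ 149314/14785 = 10.0990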